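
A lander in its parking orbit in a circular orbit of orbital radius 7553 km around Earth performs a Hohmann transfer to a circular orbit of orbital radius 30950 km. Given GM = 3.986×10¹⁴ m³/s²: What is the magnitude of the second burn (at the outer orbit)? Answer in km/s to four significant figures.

r₁ = 7553 km = 7.553×10⁶ m.
r₂ = 30950 km = 3.095×10⁷ m.
Transfer ellipse a_t = (r₁ + r₂)/2 = 1.925×10⁷ m.
At r₁: circular v_c1 = √(μ/r₁) = 7265 m/s; transfer-perigee v_p = √[μ(2/r₁ − 1/a_t)] = 9211 m/s.
At r₂: circular v_c2 = √(μ/r₂) = 3589 m/s; transfer-apogee v_a = √[μ(2/r₂ − 1/a_t)] = 2248 m/s.
Δv₂ = v_c2 − v_a = 1341 m/s.
= 1.341 km/s.

Δv ≈ 1.341 km/s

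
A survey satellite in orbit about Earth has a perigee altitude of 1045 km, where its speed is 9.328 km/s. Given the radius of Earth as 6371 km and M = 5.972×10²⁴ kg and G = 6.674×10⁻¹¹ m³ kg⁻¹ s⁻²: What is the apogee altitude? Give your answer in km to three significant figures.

apogee altitude ≈ 25100 km

μ = GM = 6.674×10⁻¹¹ × 5.972×10²⁴ = 3.986×10¹⁴ m³/s².
r_p = 6371 + 1045 = 7416.0 km = 7.416×10⁶ m.
Specific energy ε = v²/2 − μ/r = -1.024×10⁷ J/kg, so a = −μ/(2ε) = 1.946×10⁷ m.
The apsides satisfy r_p + r_a = 2a, so the apogee radius is 2a − r_p = 3.151×10⁷ m = 31511 km.
Apogee altitude = 31511 − 6371 = 25140 km.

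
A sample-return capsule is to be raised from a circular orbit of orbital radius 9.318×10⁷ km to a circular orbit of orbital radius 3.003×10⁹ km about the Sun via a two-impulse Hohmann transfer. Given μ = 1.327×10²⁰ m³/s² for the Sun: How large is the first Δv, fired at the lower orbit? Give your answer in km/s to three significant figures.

r₁ = 9.318×10⁷ km = 9.318×10¹⁰ m.
r₂ = 3.003×10⁹ km = 3.003×10¹² m.
Transfer ellipse a_t = (r₁ + r₂)/2 = 1.548×10¹² m.
At r₁: circular v_c1 = √(μ/r₁) = 37740 m/s; transfer-perihelion v_p = √[μ(2/r₁ − 1/a_t)] = 52560 m/s.
Δv₁ = v_p − v_c1 = 14820 m/s.
= 14.82 km/s.

Δv ≈ 14.8 km/s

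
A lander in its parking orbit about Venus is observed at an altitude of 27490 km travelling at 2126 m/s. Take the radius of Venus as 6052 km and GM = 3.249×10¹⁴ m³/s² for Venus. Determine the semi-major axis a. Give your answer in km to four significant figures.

a ≈ 21870 km

r = 6052 + 27490 = 33542 km = 3.354×10⁷ m.
Vis-viva rearranged: 1/a = 2/r − v²/μ = 5.963×10⁻⁸ − 1.391×10⁻⁸ = 4.572×10⁻⁸ m⁻¹.
a = 2.187×10⁷ m = 21875 km.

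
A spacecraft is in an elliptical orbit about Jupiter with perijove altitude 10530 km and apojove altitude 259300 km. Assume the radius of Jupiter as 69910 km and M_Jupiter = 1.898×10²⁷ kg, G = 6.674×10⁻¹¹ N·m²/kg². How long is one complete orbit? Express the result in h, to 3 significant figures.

μ = GM = 6.674×10⁻¹¹ × 1.898×10²⁷ = 1.267×10¹⁷ m³/s².
r_p = 69910 + 10530 = 80440 km = 8.0440×10⁷ m.
r_a = 69910 + 259300 = 329210 km = 3.2921×10⁸ m.
Semi-major axis a = (r_p + r_a)/2 = (80440 + 3.2921×10⁵)/2 = 2.0482×10⁵ km = 2.048×10⁸ m.
By Kepler's third law T = 2π√(a³/μ) = 2π × 8.236×10³ = 5.175×10⁴ s.
= 14.38 h.

T ≈ 14.4 h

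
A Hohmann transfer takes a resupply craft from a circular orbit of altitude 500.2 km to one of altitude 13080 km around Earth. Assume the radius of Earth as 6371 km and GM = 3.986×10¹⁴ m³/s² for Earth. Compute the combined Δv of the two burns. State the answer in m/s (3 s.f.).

r₁ = 6371 + 500.2 = 6871.2 km = 6.8712×10⁶ m.
r₂ = 6371 + 13080 = 19451 km = 1.9451×10⁷ m.
Transfer ellipse a_t = (r₁ + r₂)/2 = 1.316×10⁷ m.
At r₁: circular v_c1 = √(μ/r₁) = 7616 m/s; transfer-perigee v_p = √[μ(2/r₁ − 1/a_t)] = 9259 m/s.
Δv₁ = v_p − v_c1 = 1643 m/s.
At r₂: circular v_c2 = √(μ/r₂) = 4527 m/s; transfer-apogee v_a = √[μ(2/r₂ − 1/a_t)] = 3271 m/s.
Δv₂ = v_c2 − v_a = 1256 m/s.
Total Δv = Δv₁ + Δv₂ = 2899 m/s.

Δv_total ≈ 2900 m/s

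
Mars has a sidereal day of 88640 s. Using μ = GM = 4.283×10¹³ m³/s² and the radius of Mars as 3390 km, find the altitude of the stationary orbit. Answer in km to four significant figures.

A synchronous orbit has period T, so by Kepler's third law a = (μT²/4π²)^(1/3).
μT²/4π² = 4.283×10¹³ × (8.864×10⁴)² / 39.48 = 8.524×10²¹ m³.
a = 2.043×10⁷ m = 20428 km.
Altitude h = a − R = 20428 − 3390 = 17038 km.

h_sync ≈ 17040 km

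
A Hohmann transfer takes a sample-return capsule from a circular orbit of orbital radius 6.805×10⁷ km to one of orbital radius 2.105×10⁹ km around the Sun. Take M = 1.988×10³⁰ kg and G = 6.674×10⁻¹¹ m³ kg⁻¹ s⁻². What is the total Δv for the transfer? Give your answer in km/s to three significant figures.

Δv_total ≈ 23.3 km/s

μ = GM = 6.674×10⁻¹¹ × 1.988×10³⁰ = 1.327×10²⁰ m³/s².
r₁ = 6.805×10⁷ km = 6.805×10¹⁰ m.
r₂ = 2.105×10⁹ km = 2.105×10¹² m.
Transfer ellipse a_t = (r₁ + r₂)/2 = 1.087×10¹² m.
At r₁: circular v_c1 = √(μ/r₁) = 44160 m/s; transfer-perihelion v_p = √[μ(2/r₁ − 1/a_t)] = 61460 m/s.
Δv₁ = v_p − v_c1 = 17300 m/s.
At r₂: circular v_c2 = √(μ/r₂) = 7939 m/s; transfer-aphelion v_a = √[μ(2/r₂ − 1/a_t)] = 1987 m/s.
Δv₂ = v_c2 − v_a = 5952 m/s.
Total Δv = Δv₁ + Δv₂ = 23260 m/s = 23.26 km/s.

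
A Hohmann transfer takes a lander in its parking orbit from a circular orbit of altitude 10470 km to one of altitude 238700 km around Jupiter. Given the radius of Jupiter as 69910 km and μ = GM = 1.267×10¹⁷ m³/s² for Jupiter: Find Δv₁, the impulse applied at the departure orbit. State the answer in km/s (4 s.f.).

r₁ = 69910 + 10470 = 80380 km = 8.0380×10⁷ m.
r₂ = 69910 + 238700 = 308610 km = 3.0861×10⁸ m.
Transfer ellipse a_t = (r₁ + r₂)/2 = 1.945×10⁸ m.
At r₁: circular v_c1 = √(μ/r₁) = 39700 m/s; transfer-perijove v_p = √[μ(2/r₁ − 1/a_t)] = 50010 m/s.
Δv₁ = v_p − v_c1 = 10310 m/s.
= 10.31 km/s.

Δv ≈ 10.31 km/s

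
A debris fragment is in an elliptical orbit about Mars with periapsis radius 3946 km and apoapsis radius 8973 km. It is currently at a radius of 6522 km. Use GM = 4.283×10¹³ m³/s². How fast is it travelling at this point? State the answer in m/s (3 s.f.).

v ≈ 2550 m/s

Semi-major axis a = (r_p + r_a)/2 = 6459.5 km = 6.460×10⁶ m.
Vis-viva: v² = μ(2/r − 1/a) = 4.283×10¹³ × (3.067×10⁻⁷ − 1.548×10⁻⁷) = 6.503×10⁶ m²/s².
v = 2550 m/s.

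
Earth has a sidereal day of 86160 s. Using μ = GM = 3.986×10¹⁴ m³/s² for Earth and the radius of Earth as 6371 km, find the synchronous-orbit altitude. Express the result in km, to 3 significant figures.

A synchronous orbit has period T, so by Kepler's third law a = (μT²/4π²)^(1/3).
μT²/4π² = 3.986×10¹⁴ × (8.616×10⁴)² / 39.48 = 7.495×10²² m³.
a = 4.216×10⁷ m = 42163 km.
Altitude h = a − R = 42163 − 6371 = 35792 km.

h_sync ≈ 35800 km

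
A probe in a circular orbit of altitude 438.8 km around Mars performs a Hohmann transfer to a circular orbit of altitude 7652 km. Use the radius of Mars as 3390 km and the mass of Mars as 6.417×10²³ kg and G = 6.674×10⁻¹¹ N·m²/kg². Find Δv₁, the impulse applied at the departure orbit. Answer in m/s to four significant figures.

μ = GM = 6.674×10⁻¹¹ × 6.417×10²³ = 4.283×10¹³ m³/s².
r₁ = 3390 + 438.8 = 3828.8 km = 3.8288×10⁶ m.
r₂ = 3390 + 7652 = 11042 km = 1.1042×10⁷ m.
Transfer ellipse a_t = (r₁ + r₂)/2 = 7.435×10⁶ m.
At r₁: circular v_c1 = √(μ/r₁) = 3344 m/s; transfer-periapsis v_p = √[μ(2/r₁ − 1/a_t)] = 4076 m/s.
Δv₁ = v_p − v_c1 = 731.2 m/s.

Δv ≈ 731.2 m/s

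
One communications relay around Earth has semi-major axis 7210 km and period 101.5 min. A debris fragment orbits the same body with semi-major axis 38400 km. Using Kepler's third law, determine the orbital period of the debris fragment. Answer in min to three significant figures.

T₂ ≈ 1250 min

Kepler's third law: T² ∝ a³, so T₂ = T₁ (a₂/a₁)^(3/2).
a₂/a₁ = 5.326, (a₂/a₁)^(3/2) = 12.29.
T₂ = 101.5 × 12.29 = 1248 min.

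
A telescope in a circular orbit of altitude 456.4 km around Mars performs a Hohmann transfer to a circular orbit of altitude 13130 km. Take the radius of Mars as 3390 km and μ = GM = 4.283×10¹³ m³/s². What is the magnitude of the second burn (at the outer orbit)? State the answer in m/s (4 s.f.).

Δv ≈ 620.6 m/s

r₁ = 3390 + 456.4 = 3846.4 km = 3.8464×10⁶ m.
r₂ = 3390 + 13130 = 16520 km = 1.6520×10⁷ m.
Transfer ellipse a_t = (r₁ + r₂)/2 = 1.018×10⁷ m.
At r₁: circular v_c1 = √(μ/r₁) = 3337 m/s; transfer-periapsis v_p = √[μ(2/r₁ − 1/a_t)] = 4250 m/s.
At r₂: circular v_c2 = √(μ/r₂) = 1610 m/s; transfer-apoapsis v_a = √[μ(2/r₂ − 1/a_t)] = 989.6 m/s.
Δv₂ = v_c2 − v_a = 620.6 m/s.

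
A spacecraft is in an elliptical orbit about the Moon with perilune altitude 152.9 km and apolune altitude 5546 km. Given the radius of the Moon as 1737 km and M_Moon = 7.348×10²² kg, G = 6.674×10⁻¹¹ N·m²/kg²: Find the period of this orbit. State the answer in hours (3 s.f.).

μ = GM = 6.674×10⁻¹¹ × 7.348×10²² = 4.904×10¹² m³/s².
r_p = 1737 + 152.9 = 1889.9 km = 1.8899×10⁶ m.
r_a = 1737 + 5546 = 7283.0 km = 7.2830×10⁶ m.
Semi-major axis a = (r_p + r_a)/2 = (1889.9 + 7283.0)/2 = 4586.4 km = 4.586×10⁶ m.
By Kepler's third law T = 2π√(a³/μ) = 2π × 4.435×10³ = 2.787×10⁴ s.
= 7.741 hours.

T ≈ 7.74 hours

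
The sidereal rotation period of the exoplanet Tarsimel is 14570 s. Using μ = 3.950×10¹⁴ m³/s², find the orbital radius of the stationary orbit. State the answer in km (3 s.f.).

A synchronous orbit has period T, so by Kepler's third law a = (μT²/4π²)^(1/3).
μT²/4π² = 3.950×10¹⁴ × (1.457×10⁴)² / 39.48 = 2.124×10²¹ m³.
a = 1.285×10⁷ m = 12854 km.

r_sync ≈ 12900 km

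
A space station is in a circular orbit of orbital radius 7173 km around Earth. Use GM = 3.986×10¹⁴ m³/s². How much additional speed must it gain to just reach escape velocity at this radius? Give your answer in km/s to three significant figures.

Δv ≈ 3.09 km/s

r = 7173 km = 7.173×10⁶ m.
Circular speed v_c = √(μ/r) = 7454 m/s.
Escape speed v_esc = √(2μ/r) = √2 × v_c = 10540 m/s.
Δv = v_esc − v_c = 3088 m/s = 3.088 km/s.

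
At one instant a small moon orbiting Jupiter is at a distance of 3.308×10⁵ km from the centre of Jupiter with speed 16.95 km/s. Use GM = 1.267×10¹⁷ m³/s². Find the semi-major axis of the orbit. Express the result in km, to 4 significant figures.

a ≈ 2.647×10⁵ km

r = 3.308×10⁸ m.
Vis-viva rearranged: 1/a = 2/r − v²/μ = 6.046×10⁻⁹ − 2.268×10⁻⁹ = 3.778×10⁻⁹ m⁻¹.
a = 2.647×10⁸ m = 2.6466×10⁵ km.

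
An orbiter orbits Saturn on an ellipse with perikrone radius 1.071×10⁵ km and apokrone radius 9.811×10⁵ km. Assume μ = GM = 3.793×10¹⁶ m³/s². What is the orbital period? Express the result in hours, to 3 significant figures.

T ≈ 114 hours

Semi-major axis a = (r_p + r_a)/2 = (1.0710×10⁵ + 9.8110×10⁵)/2 = 5.4410×10⁵ km = 5.441×10⁸ m.
By Kepler's third law T = 2π√(a³/μ) = 2π × 6.517×10⁴ = 4.095×10⁵ s.
= 113.7 hours.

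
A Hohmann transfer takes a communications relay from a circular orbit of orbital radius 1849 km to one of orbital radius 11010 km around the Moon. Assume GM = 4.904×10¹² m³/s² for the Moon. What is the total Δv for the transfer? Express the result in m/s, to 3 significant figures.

r₁ = 1849 km = 1.849×10⁶ m.
r₂ = 11010 km = 1.101×10⁷ m.
Transfer ellipse a_t = (r₁ + r₂)/2 = 6.430×10⁶ m.
At r₁: circular v_c1 = √(μ/r₁) = 1629 m/s; transfer-perilune v_p = √[μ(2/r₁ − 1/a_t)] = 2131 m/s.
Δv₁ = v_p − v_c1 = 502.6 m/s.
At r₂: circular v_c2 = √(μ/r₂) = 667.4 m/s; transfer-apolune v_a = √[μ(2/r₂ − 1/a_t)] = 357.9 m/s.
Δv₂ = v_c2 − v_a = 309.5 m/s.
Total Δv = Δv₁ + Δv₂ = 812.1 m/s.

Δv_total ≈ 812 m/s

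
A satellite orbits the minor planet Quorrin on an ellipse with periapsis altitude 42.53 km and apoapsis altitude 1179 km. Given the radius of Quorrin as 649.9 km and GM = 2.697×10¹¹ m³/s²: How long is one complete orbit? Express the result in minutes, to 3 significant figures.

T ≈ 285 minutes

r_p = 649.9 + 42.53 = 692.43 km = 6.9243×10⁵ m.
r_a = 649.9 + 1179 = 1828.9 km = 1.8289×10⁶ m.
Semi-major axis a = (r_p + r_a)/2 = (692.43 + 1828.9)/2 = 1260.7 km = 1.261×10⁶ m.
By Kepler's third law T = 2π√(a³/μ) = 2π × 2.726×10³ = 1.713×10⁴ s.
= 285.4 minutes.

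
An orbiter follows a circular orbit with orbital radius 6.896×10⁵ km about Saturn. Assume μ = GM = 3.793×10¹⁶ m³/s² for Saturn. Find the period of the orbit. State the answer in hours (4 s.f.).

T ≈ 162.3 hours

r = 6.896×10⁵ km = 6.896×10⁸ m.
Kepler's third law: T = 2π√(r³/μ) = 2π√((6.896×10⁸)³ / 3.793×10¹⁶).
r³/μ = 8.646×10⁹ s², so T = 2π × 9.298×10⁴ = 5.842×10⁵ s.
Converting: 5.842×10⁵ s ÷ 3600 = 162.3 hours.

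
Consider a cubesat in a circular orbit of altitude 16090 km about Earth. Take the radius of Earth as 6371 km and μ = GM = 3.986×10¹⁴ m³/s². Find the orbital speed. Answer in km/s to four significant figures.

r = 6371 + 16090 = 22461 km = 2.2461×10⁷ m.
For a circular orbit v = √(μ/r) = √(3.986×10¹⁴ / 2.246×10⁷) = √(1.775×10⁷) = 4213 m/s.
That is 4.213 km/s.

v ≈ 4.213 km/s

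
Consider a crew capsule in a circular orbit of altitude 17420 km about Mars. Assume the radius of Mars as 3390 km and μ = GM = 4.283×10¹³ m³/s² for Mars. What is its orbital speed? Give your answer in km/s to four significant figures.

v ≈ 1.435 km/s

r = 3390 + 17420 = 20810 km = 2.0810×10⁷ m.
For a circular orbit v = √(μ/r) = √(4.283×10¹³ / 2.081×10⁷) = √(2.058×10⁶) = 1435 m/s.
That is 1.435 km/s.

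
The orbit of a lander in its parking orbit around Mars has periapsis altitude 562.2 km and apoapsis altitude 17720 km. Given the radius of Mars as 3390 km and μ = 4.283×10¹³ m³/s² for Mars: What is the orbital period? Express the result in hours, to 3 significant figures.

T ≈ 11.8 hours

r_p = 3390 + 562.2 = 3952.2 km = 3.9522×10⁶ m.
r_a = 3390 + 17720 = 21110 km = 2.1110×10⁷ m.
Semi-major axis a = (r_p + r_a)/2 = (3952.2 + 21110)/2 = 12531 km = 1.253×10⁷ m.
By Kepler's third law T = 2π√(a³/μ) = 2π × 6.778×10³ = 4.259×10⁴ s.
= 11.83 hours.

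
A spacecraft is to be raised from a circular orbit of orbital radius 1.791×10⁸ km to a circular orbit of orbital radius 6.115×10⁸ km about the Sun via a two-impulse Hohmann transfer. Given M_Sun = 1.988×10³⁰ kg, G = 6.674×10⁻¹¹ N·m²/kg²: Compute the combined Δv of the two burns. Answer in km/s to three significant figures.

μ = GM = 6.674×10⁻¹¹ × 1.988×10³⁰ = 1.327×10²⁰ m³/s².
r₁ = 1.791×10⁸ km = 1.791×10¹¹ m.
r₂ = 6.115×10⁸ km = 6.115×10¹¹ m.
Transfer ellipse a_t = (r₁ + r₂)/2 = 3.953×10¹¹ m.
At r₁: circular v_c1 = √(μ/r₁) = 27220 m/s; transfer-perihelion v_p = √[μ(2/r₁ − 1/a_t)] = 33850 m/s.
Δv₁ = v_p − v_c1 = 6634 m/s.
At r₂: circular v_c2 = √(μ/r₂) = 14730 m/s; transfer-aphelion v_a = √[μ(2/r₂ − 1/a_t)] = 9915 m/s.
Δv₂ = v_c2 − v_a = 4815 m/s.
Total Δv = Δv₁ + Δv₂ = 11450 m/s = 11.45 km/s.

Δv_total ≈ 11.4 km/s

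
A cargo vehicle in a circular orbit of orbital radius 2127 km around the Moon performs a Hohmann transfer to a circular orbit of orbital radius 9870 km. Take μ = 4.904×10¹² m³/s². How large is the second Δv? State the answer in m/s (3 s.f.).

Δv ≈ 285 m/s

r₁ = 2127 km = 2.127×10⁶ m.
r₂ = 9870 km = 9.870×10⁶ m.
Transfer ellipse a_t = (r₁ + r₂)/2 = 5.998×10⁶ m.
At r₁: circular v_c1 = √(μ/r₁) = 1518 m/s; transfer-perilune v_p = √[μ(2/r₁ − 1/a_t)] = 1948 m/s.
At r₂: circular v_c2 = √(μ/r₂) = 704.9 m/s; transfer-apolune v_a = √[μ(2/r₂ − 1/a_t)] = 419.7 m/s.
Δv₂ = v_c2 − v_a = 285.1 m/s.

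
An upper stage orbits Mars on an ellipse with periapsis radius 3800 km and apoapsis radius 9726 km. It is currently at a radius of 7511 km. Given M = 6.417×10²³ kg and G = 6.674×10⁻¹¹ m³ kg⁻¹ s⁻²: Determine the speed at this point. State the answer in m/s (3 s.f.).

μ = GM = 6.674×10⁻¹¹ × 6.417×10²³ = 4.283×10¹³ m³/s².
Semi-major axis a = (r_p + r_a)/2 = 6763.0 km = 6.763×10⁶ m.
Vis-viva: v² = μ(2/r − 1/a) = 4.283×10¹³ × (2.663×10⁻⁷ − 1.479×10⁻⁷) = 5.071×10⁶ m²/s².
v = 2252 m/s.

v ≈ 2250 m/s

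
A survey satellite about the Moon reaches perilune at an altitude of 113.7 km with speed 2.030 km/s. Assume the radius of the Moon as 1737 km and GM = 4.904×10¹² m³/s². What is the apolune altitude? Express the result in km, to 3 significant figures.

r_p = 1737 + 113.7 = 1850.7 km = 1.851×10⁶ m.
Specific energy ε = v²/2 − μ/r = -5.894×10⁵ J/kg, so a = −μ/(2ε) = 4.160×10⁶ m.
The apsides satisfy r_p + r_a = 2a, so the apolune radius is 2a − r_p = 6.470×10⁶ m = 6470.2 km.
Apolune altitude = 6470.2 − 1737 = 4733.2 km.

apolune altitude ≈ 4730 km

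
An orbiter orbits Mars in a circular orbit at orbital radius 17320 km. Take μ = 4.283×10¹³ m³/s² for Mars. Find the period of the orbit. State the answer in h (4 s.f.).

T ≈ 19.22 h

r = 17320 km = 1.732×10⁷ m.
Kepler's third law: T = 2π√(r³/μ) = 2π√((1.732×10⁷)³ / 4.283×10¹³).
r³/μ = 1.213×10⁸ s², so T = 2π × 1.101×10⁴ = 6.920×10⁴ s.
Converting: 6.920×10⁴ s ÷ 3600 = 19.22 h.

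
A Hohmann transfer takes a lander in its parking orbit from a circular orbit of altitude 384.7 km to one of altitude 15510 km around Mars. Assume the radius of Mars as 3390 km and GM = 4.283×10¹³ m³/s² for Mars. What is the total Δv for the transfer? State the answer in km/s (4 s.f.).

r₁ = 3390 + 384.7 = 3774.7 km = 3.7747×10⁶ m.
r₂ = 3390 + 15510 = 18900 km = 1.8900×10⁷ m.
Transfer ellipse a_t = (r₁ + r₂)/2 = 1.134×10⁷ m.
At r₁: circular v_c1 = √(μ/r₁) = 3368 m/s; transfer-periapsis v_p = √[μ(2/r₁ − 1/a_t)] = 4349 m/s.
Δv₁ = v_p − v_c1 = 980.7 m/s.
At r₂: circular v_c2 = √(μ/r₂) = 1505 m/s; transfer-apoapsis v_a = √[μ(2/r₂ − 1/a_t)] = 868.6 m/s.
Δv₂ = v_c2 − v_a = 636.8 m/s.
Total Δv = Δv₁ + Δv₂ = 1617 m/s = 1.617 km/s.

Δv_total ≈ 1.617 km/s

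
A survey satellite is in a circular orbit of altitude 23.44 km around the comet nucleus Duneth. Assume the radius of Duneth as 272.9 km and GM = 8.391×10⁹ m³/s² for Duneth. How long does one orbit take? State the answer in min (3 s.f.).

r = 272.9 + 23.44 = 296.34 km = 2.9634×10⁵ m.
Kepler's third law: T = 2π√(r³/μ) = 2π√((2.963×10⁵)³ / 8.391×10⁹).
r³/μ = 3.101×10⁶ s², so T = 2π × 1.761×10³ = 1.107×10⁴ s.
Converting: 1.107×10⁴ s ÷ 60.00 = 184.4 min.

T ≈ 184 min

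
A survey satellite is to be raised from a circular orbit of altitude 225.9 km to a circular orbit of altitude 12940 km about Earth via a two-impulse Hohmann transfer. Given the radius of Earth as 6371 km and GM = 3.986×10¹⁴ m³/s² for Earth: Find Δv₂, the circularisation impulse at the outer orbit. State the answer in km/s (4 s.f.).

Δv ≈ 1.301 km/s

r₁ = 6371 + 225.9 = 6596.9 km = 6.5969×10⁶ m.
r₂ = 6371 + 12940 = 19311 km = 1.9311×10⁷ m.
Transfer ellipse a_t = (r₁ + r₂)/2 = 1.295×10⁷ m.
At r₁: circular v_c1 = √(μ/r₁) = 7773 m/s; transfer-perigee v_p = √[μ(2/r₁ − 1/a_t)] = 9491 m/s.
At r₂: circular v_c2 = √(μ/r₂) = 4543 m/s; transfer-apogee v_a = √[μ(2/r₂ − 1/a_t)] = 3242 m/s.
Δv₂ = v_c2 − v_a = 1301 m/s.
= 1.301 km/s.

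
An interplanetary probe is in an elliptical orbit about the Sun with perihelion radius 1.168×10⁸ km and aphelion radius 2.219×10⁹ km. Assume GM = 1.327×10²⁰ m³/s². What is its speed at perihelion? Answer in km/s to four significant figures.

v ≈ 46.46 km/s

Semi-major axis a = (r_p + r_a)/2 = 1.1679×10⁹ km = 1.168×10¹² m.
Vis-viva: v² = μ(2/r − 1/a) = 1.327×10²⁰ × (1.712×10⁻¹¹ − 8.562×10⁻¹³) = 2.159×10⁹ m²/s².
v = 46460 m/s = 46.46 km/s.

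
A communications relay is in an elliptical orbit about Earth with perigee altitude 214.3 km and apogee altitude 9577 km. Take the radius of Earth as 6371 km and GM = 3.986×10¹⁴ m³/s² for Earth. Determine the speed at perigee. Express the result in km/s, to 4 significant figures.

r_p = 6371 + 214.3 = 6585.3 km = 6.5853×10⁶ m.
r_a = 6371 + 9577 = 15948 km = 1.5948×10⁷ m.
Semi-major axis a = (r_p + r_a)/2 = 11267 km = 1.127×10⁷ m.
Vis-viva: v² = μ(2/r − 1/a) = 3.986×10¹⁴ × (3.037×10⁻⁷ − 8.876×10⁻⁸) = 8.568×10⁷ m²/s².
v = 9256 m/s = 9.256 km/s.

v ≈ 9.256 km/s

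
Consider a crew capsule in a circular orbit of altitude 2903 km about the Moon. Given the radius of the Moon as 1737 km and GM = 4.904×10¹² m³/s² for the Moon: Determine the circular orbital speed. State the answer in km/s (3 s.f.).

r = 1737 + 2903 = 4640.0 km = 4.6400×10⁶ m.
For a circular orbit v = √(μ/r) = √(4.904×10¹² / 4.640×10⁶) = √(1.057×10⁶) = 1028 m/s.
That is 1.028 km/s.

v ≈ 1.03 km/s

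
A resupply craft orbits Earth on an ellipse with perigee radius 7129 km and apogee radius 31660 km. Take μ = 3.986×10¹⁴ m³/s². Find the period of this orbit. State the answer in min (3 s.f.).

T ≈ 448 min

Semi-major axis a = (r_p + r_a)/2 = (7129.0 + 31660)/2 = 19394 km = 1.939×10⁷ m.
By Kepler's third law T = 2π√(a³/μ) = 2π × 4.278×10³ = 2.688×10⁴ s.
= 448.0 min.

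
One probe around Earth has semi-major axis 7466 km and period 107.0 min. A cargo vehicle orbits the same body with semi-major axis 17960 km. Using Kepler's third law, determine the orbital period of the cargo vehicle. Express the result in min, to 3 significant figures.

T₂ ≈ 399 min

Kepler's third law: T² ∝ a³, so T₂ = T₁ (a₂/a₁)^(3/2).
a₂/a₁ = 2.406, (a₂/a₁)^(3/2) = 3.731.
T₂ = 107.0 × 3.731 = 399.2 min.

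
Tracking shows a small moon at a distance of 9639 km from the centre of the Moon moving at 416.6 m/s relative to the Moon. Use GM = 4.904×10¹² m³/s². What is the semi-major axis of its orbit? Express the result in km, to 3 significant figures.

r = 9.639×10⁶ m.
Specific orbital energy ε = v²/2 − μ/r = (416.6)²/2 − 4.904×10¹²/9.639×10⁶ = -4.220×10⁵ J/kg.
Since ε = −μ/(2a), a = −μ/(2ε) = 5.811×10⁶ m = 5810.6 km.

a ≈ 5810 km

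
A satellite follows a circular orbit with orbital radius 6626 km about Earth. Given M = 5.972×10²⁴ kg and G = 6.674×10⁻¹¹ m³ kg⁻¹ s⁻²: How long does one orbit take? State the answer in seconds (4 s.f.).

T ≈ 5368 seconds

μ = GM = 6.674×10⁻¹¹ × 5.972×10²⁴ = 3.986×10¹⁴ m³/s².
r = 6626 km = 6.626×10⁶ m.
Kepler's third law: T = 2π√(r³/μ) = 2π√((6.626×10⁶)³ / 3.986×10¹⁴).
r³/μ = 7.299×10⁵ s², so T = 2π × 8.543×10² = 5.368×10³ s.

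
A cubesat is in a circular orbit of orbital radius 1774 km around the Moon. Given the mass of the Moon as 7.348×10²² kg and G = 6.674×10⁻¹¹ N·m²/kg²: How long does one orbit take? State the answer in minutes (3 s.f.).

T ≈ 112 minutes

μ = GM = 6.674×10⁻¹¹ × 7.348×10²² = 4.904×10¹² m³/s².
r = 1774 km = 1.774×10⁶ m.
Kepler's third law: T = 2π√(r³/μ) = 2π√((1.774×10⁶)³ / 4.904×10¹²).
r³/μ = 1.138×10⁶ s², so T = 2π × 1.067×10³ = 6.704×10³ s.
Converting: 6.704×10³ s ÷ 60.00 = 111.7 minutes.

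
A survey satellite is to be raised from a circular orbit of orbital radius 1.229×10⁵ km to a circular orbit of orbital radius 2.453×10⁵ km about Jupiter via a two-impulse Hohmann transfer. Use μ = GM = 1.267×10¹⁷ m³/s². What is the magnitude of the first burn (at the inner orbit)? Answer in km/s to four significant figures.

r₁ = 1.229×10⁵ km = 1.229×10⁸ m.
r₂ = 2.453×10⁵ km = 2.453×10⁸ m.
Transfer ellipse a_t = (r₁ + r₂)/2 = 1.841×10⁸ m.
At r₁: circular v_c1 = √(μ/r₁) = 32110 m/s; transfer-perijove v_p = √[μ(2/r₁ − 1/a_t)] = 37060 m/s.
Δv₁ = v_p − v_c1 = 4955 m/s.
= 4.955 km/s.

Δv ≈ 4.955 km/s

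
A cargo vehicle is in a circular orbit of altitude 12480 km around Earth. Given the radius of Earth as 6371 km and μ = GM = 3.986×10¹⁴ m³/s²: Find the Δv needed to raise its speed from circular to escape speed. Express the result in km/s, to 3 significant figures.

Δv ≈ 1.90 km/s

r = 6371 + 12480 = 18851 km = 1.8851×10⁷ m.
Circular speed v_c = √(μ/r) = 4598 m/s.
Escape speed v_esc = √(2μ/r) = √2 × v_c = 6503 m/s.
Δv = v_esc − v_c = 1905 m/s = 1.905 km/s.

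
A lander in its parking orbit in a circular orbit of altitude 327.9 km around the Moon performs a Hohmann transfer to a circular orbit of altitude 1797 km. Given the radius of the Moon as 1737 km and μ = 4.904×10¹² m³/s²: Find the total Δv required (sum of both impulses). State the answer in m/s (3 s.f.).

Δv_total ≈ 357 m/s

r₁ = 1737 + 327.9 = 2064.9 km = 2.0649×10⁶ m.
r₂ = 1737 + 1797 = 3534.0 km = 3.5340×10⁶ m.
Transfer ellipse a_t = (r₁ + r₂)/2 = 2.799×10⁶ m.
At r₁: circular v_c1 = √(μ/r₁) = 1541 m/s; transfer-perilune v_p = √[μ(2/r₁ − 1/a_t)] = 1732 m/s.
Δv₁ = v_p − v_c1 = 190.4 m/s.
At r₂: circular v_c2 = √(μ/r₂) = 1178 m/s; transfer-apolune v_a = √[μ(2/r₂ − 1/a_t)] = 1012 m/s.
Δv₂ = v_c2 − v_a = 166.3 m/s.
Total Δv = Δv₁ + Δv₂ = 356.7 m/s.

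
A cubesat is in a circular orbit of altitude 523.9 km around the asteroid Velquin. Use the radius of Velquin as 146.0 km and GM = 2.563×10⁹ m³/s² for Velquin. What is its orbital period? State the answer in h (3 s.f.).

r = 146.0 + 523.9 = 669.90 km = 6.6990×10⁵ m.
Kepler's third law: T = 2π√(r³/μ) = 2π√((6.699×10⁵)³ / 2.563×10⁹).
r³/μ = 1.173×10⁸ s², so T = 2π × 1.083×10⁴ = 6.805×10⁴ s.
Converting: 6.805×10⁴ s ÷ 3600 = 18.90 h.

T ≈ 18.9 h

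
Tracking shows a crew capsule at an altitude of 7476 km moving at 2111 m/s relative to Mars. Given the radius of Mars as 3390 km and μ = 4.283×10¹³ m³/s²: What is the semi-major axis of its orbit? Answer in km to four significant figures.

r = 3390 + 7476 = 10866 km = 1.087×10⁷ m.
Specific orbital energy ε = v²/2 − μ/r = (2111)²/2 − 4.283×10¹³/1.087×10⁷ = -1.713×10⁶ J/kg.
Since ε = −μ/(2a), a = −μ/(2ε) = 1.250×10⁷ m = 12498 km.

a ≈ 12500 km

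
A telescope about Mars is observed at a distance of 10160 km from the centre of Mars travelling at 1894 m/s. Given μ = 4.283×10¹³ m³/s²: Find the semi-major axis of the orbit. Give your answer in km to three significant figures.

r = 1.016×10⁷ m.
Vis-viva rearranged: 1/a = 2/r − v²/μ = 1.969×10⁻⁷ − 8.376×10⁻⁸ = 1.131×10⁻⁷ m⁻¹.
a = 8.842×10⁶ m = 8842.1 km.

a ≈ 8840 km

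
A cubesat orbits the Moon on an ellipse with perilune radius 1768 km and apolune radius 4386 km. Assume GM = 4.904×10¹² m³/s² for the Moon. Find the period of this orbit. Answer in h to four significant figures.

Semi-major axis a = (r_p + r_a)/2 = (1768.0 + 4386.0)/2 = 3077.0 km = 3.077×10⁶ m.
By Kepler's third law T = 2π√(a³/μ) = 2π × 2.437×10³ = 1.531×10⁴ s.
= 4.254 h.

T ≈ 4.254 h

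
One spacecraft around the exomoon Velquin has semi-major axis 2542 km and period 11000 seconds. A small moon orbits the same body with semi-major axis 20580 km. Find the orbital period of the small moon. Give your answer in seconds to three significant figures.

T₂ ≈ 2.53×10⁵ seconds

Kepler's third law: T² ∝ a³, so T₂ = T₁ (a₂/a₁)^(3/2).
a₂/a₁ = 8.096, (a₂/a₁)^(3/2) = 23.04.
T₂ = 11000 × 23.04 = 2.534×10⁵ seconds.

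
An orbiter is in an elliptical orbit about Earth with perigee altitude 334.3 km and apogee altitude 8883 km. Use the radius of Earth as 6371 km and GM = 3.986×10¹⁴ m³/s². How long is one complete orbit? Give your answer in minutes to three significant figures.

r_p = 6371 + 334.3 = 6705.3 km = 6.7053×10⁶ m.
r_a = 6371 + 8883 = 15254 km = 1.5254×10⁷ m.
Semi-major axis a = (r_p + r_a)/2 = (6705.3 + 15254)/2 = 10980 km = 1.098×10⁷ m.
By Kepler's third law T = 2π√(a³/μ) = 2π × 1.822×10³ = 1.145×10⁴ s.
= 190.8 minutes.

T ≈ 191 minutes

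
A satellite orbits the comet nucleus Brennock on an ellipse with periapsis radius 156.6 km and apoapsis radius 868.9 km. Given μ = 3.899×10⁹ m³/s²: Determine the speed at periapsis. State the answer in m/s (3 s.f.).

Semi-major axis a = (r_p + r_a)/2 = 512.75 km = 5.128×10⁵ m.
Vis-viva: v² = μ(2/r − 1/a) = 3.899×10⁹ × (1.277×10⁻⁵ − 1.950×10⁻⁶) = 4.219×10⁴ m²/s².
v = 205.4 m/s.

v ≈ 205 m/s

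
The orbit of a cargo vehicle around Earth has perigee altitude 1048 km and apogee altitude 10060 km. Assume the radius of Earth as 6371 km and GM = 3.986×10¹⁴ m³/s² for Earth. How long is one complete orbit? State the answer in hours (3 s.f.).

r_p = 6371 + 1048 = 7419.0 km = 7.4190×10⁶ m.
r_a = 6371 + 10060 = 16431 km = 1.6431×10⁷ m.
Semi-major axis a = (r_p + r_a)/2 = (7419.0 + 16431)/2 = 11925 km = 1.192×10⁷ m.
By Kepler's third law T = 2π√(a³/μ) = 2π × 2.063×10³ = 1.296×10⁴ s.
= 3.600 hours.

T ≈ 3.60 hours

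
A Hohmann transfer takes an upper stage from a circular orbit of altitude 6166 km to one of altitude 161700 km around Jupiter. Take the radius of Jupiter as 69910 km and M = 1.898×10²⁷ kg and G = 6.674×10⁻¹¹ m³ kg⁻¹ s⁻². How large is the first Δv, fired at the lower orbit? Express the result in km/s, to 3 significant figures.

Δv ≈ 9.26 km/s

μ = GM = 6.674×10⁻¹¹ × 1.898×10²⁷ = 1.267×10¹⁷ m³/s².
r₁ = 69910 + 6166 = 76076 km = 7.6076×10⁷ m.
r₂ = 69910 + 161700 = 231610 km = 2.3161×10⁸ m.
Transfer ellipse a_t = (r₁ + r₂)/2 = 1.538×10⁸ m.
At r₁: circular v_c1 = √(μ/r₁) = 40810 m/s; transfer-perijove v_p = √[μ(2/r₁ − 1/a_t)] = 50070 m/s.
Δv₁ = v_p − v_c1 = 9262 m/s.
= 9.262 km/s.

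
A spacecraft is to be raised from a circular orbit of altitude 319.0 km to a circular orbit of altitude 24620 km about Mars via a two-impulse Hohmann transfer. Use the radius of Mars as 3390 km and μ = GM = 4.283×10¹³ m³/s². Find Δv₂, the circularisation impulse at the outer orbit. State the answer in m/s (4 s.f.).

r₁ = 3390 + 319.0 = 3709.0 km = 3.7090×10⁶ m.
r₂ = 3390 + 24620 = 28010 km = 2.8010×10⁷ m.
Transfer ellipse a_t = (r₁ + r₂)/2 = 1.586×10⁷ m.
At r₁: circular v_c1 = √(μ/r₁) = 3398 m/s; transfer-periapsis v_p = √[μ(2/r₁ − 1/a_t)] = 4516 m/s.
At r₂: circular v_c2 = √(μ/r₂) = 1237 m/s; transfer-apoapsis v_a = √[μ(2/r₂ − 1/a_t)] = 598.0 m/s.
Δv₂ = v_c2 − v_a = 638.6 m/s.

Δv ≈ 638.6 m/s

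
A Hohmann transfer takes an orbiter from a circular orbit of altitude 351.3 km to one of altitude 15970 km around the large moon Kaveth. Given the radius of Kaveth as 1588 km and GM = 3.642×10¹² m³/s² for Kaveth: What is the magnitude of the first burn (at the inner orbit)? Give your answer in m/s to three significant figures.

r₁ = 1588 + 351.3 = 1939.3 km = 1.9393×10⁶ m.
r₂ = 1588 + 15970 = 17558 km = 1.7558×10⁷ m.
Transfer ellipse a_t = (r₁ + r₂)/2 = 9.749×10⁶ m.
At r₁: circular v_c1 = √(μ/r₁) = 1370 m/s; transfer-periapsis v_p = √[μ(2/r₁ − 1/a_t)] = 1839 m/s.
Δv₁ = v_p − v_c1 = 468.7 m/s.

Δv ≈ 469 m/s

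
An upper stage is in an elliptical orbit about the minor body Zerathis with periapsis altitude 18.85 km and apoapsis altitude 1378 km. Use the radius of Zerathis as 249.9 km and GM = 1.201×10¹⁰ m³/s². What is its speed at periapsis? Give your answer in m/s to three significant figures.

v ≈ 277 m/s

r_p = 249.9 + 18.85 = 268.75 km = 2.6875×10⁵ m.
r_a = 249.9 + 1378 = 1627.9 km = 1.6279×10⁶ m.
Semi-major axis a = (r_p + r_a)/2 = 948.33 km = 9.483×10⁵ m.
Vis-viva: v² = μ(2/r − 1/a) = 1.201×10¹⁰ × (7.442×10⁻⁶ − 1.054×10⁻⁶) = 7.671×10⁴ m²/s².
v = 277.0 m/s.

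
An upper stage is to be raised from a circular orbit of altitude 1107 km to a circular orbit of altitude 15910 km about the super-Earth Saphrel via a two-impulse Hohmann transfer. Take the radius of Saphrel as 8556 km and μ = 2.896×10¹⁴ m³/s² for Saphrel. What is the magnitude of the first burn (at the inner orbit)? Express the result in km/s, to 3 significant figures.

r₁ = 8556 + 1107 = 9663.0 km = 9.6630×10⁶ m.
r₂ = 8556 + 15910 = 24466 km = 2.4466×10⁷ m.
Transfer ellipse a_t = (r₁ + r₂)/2 = 1.706×10⁷ m.
At r₁: circular v_c1 = √(μ/r₁) = 5474 m/s; transfer-periapsis v_p = √[μ(2/r₁ − 1/a_t)] = 6555 m/s.
Δv₁ = v_p − v_c1 = 1081 m/s.
= 1.081 km/s.

Δv ≈ 1.08 km/s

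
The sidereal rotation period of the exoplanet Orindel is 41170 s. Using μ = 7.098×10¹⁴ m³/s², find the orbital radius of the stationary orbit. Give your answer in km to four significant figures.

A synchronous orbit has period T, so by Kepler's third law a = (μT²/4π²)^(1/3).
μT²/4π² = 7.098×10¹⁴ × (4.117×10⁴)² / 39.48 = 3.047×10²² m³.
a = 3.124×10⁷ m = 31235 km.

r_sync ≈ 31240 km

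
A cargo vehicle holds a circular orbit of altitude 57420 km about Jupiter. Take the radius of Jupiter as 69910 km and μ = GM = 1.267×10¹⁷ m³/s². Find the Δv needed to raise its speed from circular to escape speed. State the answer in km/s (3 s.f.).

Δv ≈ 13.1 km/s

r = 69910 + 57420 = 127330 km = 1.2733×10⁸ m.
Circular speed v_c = √(μ/r) = 31540 m/s.
Escape speed v_esc = √(2μ/r) = √2 × v_c = 44610 m/s.
Δv = v_esc − v_c = 13070 m/s = 13.07 km/s.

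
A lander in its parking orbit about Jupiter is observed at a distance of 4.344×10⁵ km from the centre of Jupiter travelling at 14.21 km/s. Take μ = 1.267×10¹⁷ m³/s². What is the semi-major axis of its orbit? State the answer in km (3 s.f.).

a ≈ 3.32×10⁵ km

r = 4.344×10⁸ m.
Specific orbital energy ε = v²/2 − μ/r = (14210)²/2 − 1.267×10¹⁷/4.344×10⁸ = -1.907×10⁸ J/kg.
Since ε = −μ/(2a), a = −μ/(2ε) = 3.322×10⁸ m = 3.3219×10⁵ km.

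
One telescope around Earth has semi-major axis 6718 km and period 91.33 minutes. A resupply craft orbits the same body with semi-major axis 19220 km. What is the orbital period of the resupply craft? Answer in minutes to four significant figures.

Kepler's third law: T² ∝ a³, so T₂ = T₁ (a₂/a₁)^(3/2).
a₂/a₁ = 2.861, (a₂/a₁)^(3/2) = 4.839.
T₂ = 91.33 × 4.839 = 442.0 minutes.

T₂ ≈ 442.0 minutes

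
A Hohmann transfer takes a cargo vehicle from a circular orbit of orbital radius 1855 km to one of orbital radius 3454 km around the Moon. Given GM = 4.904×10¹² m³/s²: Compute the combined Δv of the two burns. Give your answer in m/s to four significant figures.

Δv_total ≈ 424.2 m/s

r₁ = 1855 km = 1.855×10⁶ m.
r₂ = 3454 km = 3.454×10⁶ m.
Transfer ellipse a_t = (r₁ + r₂)/2 = 2.654×10⁶ m.
At r₁: circular v_c1 = √(μ/r₁) = 1626 m/s; transfer-perilune v_p = √[μ(2/r₁ − 1/a_t)] = 1855 m/s.
Δv₁ = v_p − v_c1 = 228.8 m/s.
At r₂: circular v_c2 = √(μ/r₂) = 1192 m/s; transfer-apolune v_a = √[μ(2/r₂ − 1/a_t)] = 996.1 m/s.
Δv₂ = v_c2 − v_a = 195.5 m/s.
Total Δv = Δv₁ + Δv₂ = 424.2 m/s.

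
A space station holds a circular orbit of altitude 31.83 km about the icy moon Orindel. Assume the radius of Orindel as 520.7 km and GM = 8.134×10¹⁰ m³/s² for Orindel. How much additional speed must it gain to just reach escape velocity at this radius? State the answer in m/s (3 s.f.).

Δv ≈ 159 m/s

r = 520.7 + 31.83 = 552.53 km = 5.5253×10⁵ m.
Circular speed v_c = √(μ/r) = 383.7 m/s.
Escape speed v_esc = √(2μ/r) = √2 × v_c = 542.6 m/s.
Δv = v_esc − v_c = 158.9 m/s.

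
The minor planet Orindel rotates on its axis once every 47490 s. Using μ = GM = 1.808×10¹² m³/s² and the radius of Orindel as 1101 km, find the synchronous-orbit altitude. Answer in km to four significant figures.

A synchronous orbit has period T, so by Kepler's third law a = (μT²/4π²)^(1/3).
μT²/4π² = 1.808×10¹² × (4.749×10⁴)² / 39.48 = 1.033×10²⁰ m³.
a = 4.692×10⁶ m = 4691.9 km.
Altitude h = a − R = 4691.9 − 1101 = 3590.9 km.

h_sync ≈ 3591 km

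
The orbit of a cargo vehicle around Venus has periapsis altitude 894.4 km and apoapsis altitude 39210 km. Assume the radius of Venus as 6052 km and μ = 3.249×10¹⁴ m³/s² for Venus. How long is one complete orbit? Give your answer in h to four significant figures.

r_p = 6052 + 894.4 = 6946.4 km = 6.9464×10⁶ m.
r_a = 6052 + 39210 = 45262 km = 4.5262×10⁷ m.
Semi-major axis a = (r_p + r_a)/2 = (6946.4 + 45262)/2 = 26104 km = 2.610×10⁷ m.
By Kepler's third law T = 2π√(a³/μ) = 2π × 7.399×10³ = 4.649×10⁴ s.
= 12.91 h.

T ≈ 12.91 h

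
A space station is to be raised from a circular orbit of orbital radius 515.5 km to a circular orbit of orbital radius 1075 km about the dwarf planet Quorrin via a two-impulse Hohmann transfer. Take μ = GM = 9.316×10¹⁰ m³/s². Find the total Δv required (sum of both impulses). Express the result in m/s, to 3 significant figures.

r₁ = 515.5 km = 5.155×10⁵ m.
r₂ = 1075 km = 1.075×10⁶ m.
Transfer ellipse a_t = (r₁ + r₂)/2 = 7.952×10⁵ m.
At r₁: circular v_c1 = √(μ/r₁) = 425.1 m/s; transfer-periapsis v_p = √[μ(2/r₁ − 1/a_t)] = 494.3 m/s.
Δv₁ = v_p − v_c1 = 69.15 m/s.
At r₂: circular v_c2 = √(μ/r₂) = 294.4 m/s; transfer-apoapsis v_a = √[μ(2/r₂ − 1/a_t)] = 237.0 m/s.
Δv₂ = v_c2 − v_a = 57.37 m/s.
Total Δv = Δv₁ + Δv₂ = 126.5 m/s.

Δv_total ≈ 127 m/s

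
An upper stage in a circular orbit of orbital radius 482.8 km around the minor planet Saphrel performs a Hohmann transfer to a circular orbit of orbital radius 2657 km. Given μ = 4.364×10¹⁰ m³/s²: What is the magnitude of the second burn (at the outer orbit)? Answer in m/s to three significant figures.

r₁ = 482.8 km = 4.828×10⁵ m.
r₂ = 2657 km = 2.657×10⁶ m.
Transfer ellipse a_t = (r₁ + r₂)/2 = 1.570×10⁶ m.
At r₁: circular v_c1 = √(μ/r₁) = 300.6 m/s; transfer-periapsis v_p = √[μ(2/r₁ − 1/a_t)] = 391.1 m/s.
At r₂: circular v_c2 = √(μ/r₂) = 128.2 m/s; transfer-apoapsis v_a = √[μ(2/r₂ − 1/a_t)] = 71.07 m/s.
Δv₂ = v_c2 − v_a = 57.09 m/s.

Δv ≈ 57.1 m/s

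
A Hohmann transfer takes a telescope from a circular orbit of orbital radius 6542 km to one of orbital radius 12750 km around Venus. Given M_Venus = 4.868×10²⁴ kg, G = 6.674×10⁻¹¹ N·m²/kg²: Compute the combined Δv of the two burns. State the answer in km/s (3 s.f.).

μ = GM = 6.674×10⁻¹¹ × 4.868×10²⁴ = 3.249×10¹⁴ m³/s².
r₁ = 6542 km = 6.542×10⁶ m.
r₂ = 12750 km = 1.275×10⁷ m.
Transfer ellipse a_t = (r₁ + r₂)/2 = 9.646×10⁶ m.
At r₁: circular v_c1 = √(μ/r₁) = 7047 m/s; transfer-periapsis v_p = √[μ(2/r₁ − 1/a_t)] = 8102 m/s.
Δv₁ = v_p − v_c1 = 1055 m/s.
At r₂: circular v_c2 = √(μ/r₂) = 5048 m/s; transfer-apoapsis v_a = √[μ(2/r₂ − 1/a_t)] = 4157 m/s.
Δv₂ = v_c2 − v_a = 890.8 m/s.
Total Δv = Δv₁ + Δv₂ = 1946 m/s = 1.946 km/s.

Δv_total ≈ 1.95 km/s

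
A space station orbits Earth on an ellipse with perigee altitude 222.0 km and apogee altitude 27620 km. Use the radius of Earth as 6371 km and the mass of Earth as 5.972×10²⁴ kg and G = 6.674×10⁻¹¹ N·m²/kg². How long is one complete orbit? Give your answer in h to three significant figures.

μ = GM = 6.674×10⁻¹¹ × 5.972×10²⁴ = 3.986×10¹⁴ m³/s².
r_p = 6371 + 222.0 = 6593.0 km = 6.5930×10⁶ m.
r_a = 6371 + 27620 = 33991 km = 3.3991×10⁷ m.
Semi-major axis a = (r_p + r_a)/2 = (6593.0 + 33991)/2 = 20292 km = 2.029×10⁷ m.
By Kepler's third law T = 2π√(a³/μ) = 2π × 4.579×10³ = 2.877×10⁴ s.
= 7.991 h.

T ≈ 7.99 h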